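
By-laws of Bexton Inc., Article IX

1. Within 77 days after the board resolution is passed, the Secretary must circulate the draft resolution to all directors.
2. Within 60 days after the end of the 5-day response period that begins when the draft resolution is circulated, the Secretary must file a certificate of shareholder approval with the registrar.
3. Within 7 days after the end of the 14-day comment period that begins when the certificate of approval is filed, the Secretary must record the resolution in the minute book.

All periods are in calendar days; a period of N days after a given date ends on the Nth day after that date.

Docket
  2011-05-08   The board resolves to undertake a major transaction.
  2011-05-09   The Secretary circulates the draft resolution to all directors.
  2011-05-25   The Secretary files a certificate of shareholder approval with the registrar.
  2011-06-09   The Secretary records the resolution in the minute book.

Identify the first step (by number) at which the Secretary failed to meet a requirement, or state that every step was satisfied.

Step 1 — counting 77 days from 2011-05-08 (when the board resolution is passed) gives a deadline of 2011-07-24; done 2011-05-09 — timely.
Step 2 — counting 60 days from 2011-05-14 (end of the 5-day response period, which began when the draft resolution is circulated on 2011-05-09) gives a deadline of 2011-07-13; completed 2011-05-25, before the deadline.
Step 3 — counting 7 days from 2011-06-08 (end of the 14-day comment period, which began when the certificate of approval is filed on 2011-05-25) gives a deadline of 2011-06-15; done 2011-06-09 — timely.

None — every step was satisfied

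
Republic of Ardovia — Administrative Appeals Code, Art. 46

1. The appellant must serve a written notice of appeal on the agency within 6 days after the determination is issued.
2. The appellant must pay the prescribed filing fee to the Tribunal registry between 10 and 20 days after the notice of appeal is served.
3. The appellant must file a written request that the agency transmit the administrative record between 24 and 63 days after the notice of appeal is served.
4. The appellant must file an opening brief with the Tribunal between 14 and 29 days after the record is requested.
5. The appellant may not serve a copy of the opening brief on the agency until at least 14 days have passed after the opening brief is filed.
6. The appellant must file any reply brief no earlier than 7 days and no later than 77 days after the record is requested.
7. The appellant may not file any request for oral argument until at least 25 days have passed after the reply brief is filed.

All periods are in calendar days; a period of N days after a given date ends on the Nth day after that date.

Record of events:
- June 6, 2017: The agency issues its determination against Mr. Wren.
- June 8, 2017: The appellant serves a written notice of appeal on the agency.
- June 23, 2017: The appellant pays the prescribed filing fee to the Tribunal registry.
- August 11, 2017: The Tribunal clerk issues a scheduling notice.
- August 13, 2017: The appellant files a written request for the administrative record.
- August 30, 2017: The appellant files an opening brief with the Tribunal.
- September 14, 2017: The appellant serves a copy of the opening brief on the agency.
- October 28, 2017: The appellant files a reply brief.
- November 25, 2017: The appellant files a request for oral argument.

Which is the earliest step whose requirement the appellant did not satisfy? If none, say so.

Step 3

(1) due by June 6, 2017 + 6 days = June 12, 2017; completed June 8, 2017, before the deadline.
(2) the permitted window runs from June 8, 2017 + 10 = June 18, 2017 to June 8, 2017 + 20 = June 28, 2017; June 23, 2017 falls inside that range.
(3) the permitted window runs from June 8, 2017 + 24 = July 2, 2017 to June 8, 2017 + 63 = August 10, 2017; August 13, 2017 is 3 days past the end of the window.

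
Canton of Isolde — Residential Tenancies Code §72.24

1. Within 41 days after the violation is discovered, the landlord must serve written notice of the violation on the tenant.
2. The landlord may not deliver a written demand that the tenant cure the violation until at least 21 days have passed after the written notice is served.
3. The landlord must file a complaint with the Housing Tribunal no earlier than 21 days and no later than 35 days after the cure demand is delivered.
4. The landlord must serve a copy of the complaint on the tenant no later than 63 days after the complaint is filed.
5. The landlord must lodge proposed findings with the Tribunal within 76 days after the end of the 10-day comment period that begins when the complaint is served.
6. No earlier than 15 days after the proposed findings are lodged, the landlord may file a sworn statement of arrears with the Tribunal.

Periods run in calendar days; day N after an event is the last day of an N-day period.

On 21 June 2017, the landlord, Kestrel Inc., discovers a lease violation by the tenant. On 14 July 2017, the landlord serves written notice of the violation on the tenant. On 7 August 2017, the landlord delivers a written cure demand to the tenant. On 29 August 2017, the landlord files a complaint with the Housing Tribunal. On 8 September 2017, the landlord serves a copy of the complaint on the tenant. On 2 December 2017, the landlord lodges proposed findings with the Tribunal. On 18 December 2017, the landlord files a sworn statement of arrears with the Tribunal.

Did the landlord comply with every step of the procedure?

Yes

(1) due by 21 June 2017 + 41 days = 1 August 2017; 14 July 2017 is within that limit.
(2) permitted from 14 July 2017 + 21 days = 4 August 2017 onward; 7 August 2017 is on or after that date.
(3) the permitted window runs from 7 August 2017 + 21 = 28 August 2017 to 7 August 2017 + 35 = 11 September 2017; 29 August 2017 falls inside that range.
(4) due by 29 August 2017 + 63 days = 31 October 2017; done 8 September 2017 — timely.
(5) due by 18 September 2017 + 76 days = 3 December 2017; done 2 December 2017 — timely.
(6) permitted from 2 December 2017 + 15 days = 17 December 2017 onward; 18 December 2017 is on or after that date.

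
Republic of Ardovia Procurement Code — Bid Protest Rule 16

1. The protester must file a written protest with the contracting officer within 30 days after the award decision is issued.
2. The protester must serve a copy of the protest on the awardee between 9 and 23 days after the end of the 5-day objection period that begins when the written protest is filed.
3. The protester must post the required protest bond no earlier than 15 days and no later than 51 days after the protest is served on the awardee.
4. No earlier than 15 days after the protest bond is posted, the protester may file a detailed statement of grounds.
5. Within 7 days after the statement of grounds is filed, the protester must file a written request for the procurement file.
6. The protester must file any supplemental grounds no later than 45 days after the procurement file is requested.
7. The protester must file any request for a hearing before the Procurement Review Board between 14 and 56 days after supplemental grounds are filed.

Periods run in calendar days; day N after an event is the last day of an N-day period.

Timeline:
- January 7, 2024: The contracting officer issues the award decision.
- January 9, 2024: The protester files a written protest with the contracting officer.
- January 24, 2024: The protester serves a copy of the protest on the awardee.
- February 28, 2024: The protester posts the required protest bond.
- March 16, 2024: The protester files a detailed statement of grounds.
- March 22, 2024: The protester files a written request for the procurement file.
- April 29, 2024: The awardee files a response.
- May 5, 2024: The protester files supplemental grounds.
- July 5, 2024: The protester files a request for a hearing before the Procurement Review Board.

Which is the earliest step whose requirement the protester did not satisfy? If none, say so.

Step 7

Step 1: 30 days after January 7, 2024 (when the award decision is issued) is February 6, 2024; done January 9, 2024 — timely.
Step 2: the window is 9–23 days after January 14, 2024 (end of the 5-day objection period, which began when the written protest is filed on January 9, 2024), so January 23, 2024 through February 6, 2024; done January 24, 2024 — within the window.
Step 3: the window is 15–51 days after January 24, 2024 (when the protest is served on the awardee), so February 8, 2024 through March 15, 2024; February 28, 2024 falls inside that range.
Step 4: the earliest permitted date is 15 days after February 28, 2024 (when the protest bond is posted), i.e. March 14, 2024; done March 16, 2024 — permitted.
Step 5: 7 days after March 16, 2024 (when the statement of grounds is filed) is March 23, 2024; March 22, 2024 is within that limit.
Step 6: 45 days after March 22, 2024 (when the procurement file is requested) is May 6, 2024; done May 5, 2024 — timely.
Step 7: the window is 14–56 days after May 5, 2024 (when supplemental grounds are filed), so May 19, 2024 through June 30, 2024; July 5, 2024 is 5 days past the end of the window.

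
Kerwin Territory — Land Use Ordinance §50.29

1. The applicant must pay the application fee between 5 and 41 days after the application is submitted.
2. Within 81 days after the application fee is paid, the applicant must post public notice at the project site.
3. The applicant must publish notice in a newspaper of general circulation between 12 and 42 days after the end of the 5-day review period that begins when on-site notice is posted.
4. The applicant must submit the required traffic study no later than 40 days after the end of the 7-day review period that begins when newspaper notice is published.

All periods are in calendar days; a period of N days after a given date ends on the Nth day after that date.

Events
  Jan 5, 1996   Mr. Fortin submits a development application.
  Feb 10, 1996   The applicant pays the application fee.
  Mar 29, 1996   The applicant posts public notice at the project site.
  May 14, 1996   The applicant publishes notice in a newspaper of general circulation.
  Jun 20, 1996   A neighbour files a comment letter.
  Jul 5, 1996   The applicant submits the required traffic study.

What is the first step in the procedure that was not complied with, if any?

(1) the permitted window runs from Jan 5, 1996 + 5 = Jan 10, 1996 to Jan 5, 1996 + 41 = Feb 15, 1996; done Feb 10, 1996 — within the window.
(2) due by Feb 10, 1996 + 81 days = May 1, 1996; Mar 29, 1996 is within that limit.
(3) the permitted window runs from Apr 3, 1996 + 12 = Apr 15, 1996 to Apr 3, 1996 + 42 = May 15, 1996; done May 14, 1996, which is between those dates.
(4) due by May 21, 1996 + 40 days = Jun 30, 1996; Jul 5, 1996 misses that deadline by 5 days.

Step 4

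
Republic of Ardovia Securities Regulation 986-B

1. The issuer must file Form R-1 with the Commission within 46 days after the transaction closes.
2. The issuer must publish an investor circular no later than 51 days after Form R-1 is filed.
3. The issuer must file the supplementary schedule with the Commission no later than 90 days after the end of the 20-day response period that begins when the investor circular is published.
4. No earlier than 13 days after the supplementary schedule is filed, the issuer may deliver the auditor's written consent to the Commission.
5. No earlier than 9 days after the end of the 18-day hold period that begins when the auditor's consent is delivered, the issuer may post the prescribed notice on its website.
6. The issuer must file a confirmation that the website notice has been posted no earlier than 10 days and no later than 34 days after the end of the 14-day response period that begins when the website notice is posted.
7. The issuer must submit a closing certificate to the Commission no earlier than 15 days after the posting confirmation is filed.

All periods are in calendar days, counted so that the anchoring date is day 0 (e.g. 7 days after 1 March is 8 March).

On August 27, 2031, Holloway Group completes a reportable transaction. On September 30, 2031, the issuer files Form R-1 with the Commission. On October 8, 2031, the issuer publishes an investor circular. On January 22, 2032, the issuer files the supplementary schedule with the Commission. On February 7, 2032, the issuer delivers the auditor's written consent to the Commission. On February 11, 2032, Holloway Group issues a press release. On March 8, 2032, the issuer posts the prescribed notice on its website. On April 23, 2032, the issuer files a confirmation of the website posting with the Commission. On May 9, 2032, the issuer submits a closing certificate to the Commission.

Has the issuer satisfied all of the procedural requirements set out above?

Yes

Step 1 — counting 46 days from August 27, 2031 (when the transaction closes) gives a deadline of October 12, 2031; completed September 30, 2031, before the deadline.
Step 2 — counting 51 days from September 30, 2031 (when Form R-1 is filed) gives a deadline of November 20, 2031; done October 8, 2031 — timely.
Step 3 — counting 90 days from October 28, 2031 (end of the 20-day response period, which began when the investor circular is published on October 8, 2031) gives a deadline of January 26, 2032; completed January 22, 2032, before the deadline.
Step 4 — must wait 13 days from January 22, 2032 (when the supplementary schedule is filed), so not before February 4, 2032; February 7, 2032 is on or after that date.
Step 5 — must wait 9 days from February 25, 2032 (end of the 18-day hold period, which began when the auditor's consent is delivered on February 7, 2032), so not before March 5, 2032; done March 8, 2032 — permitted.
Step 6 — 10 and 34 days from March 22, 2032 (end of the 14-day response period, which began when the website notice is posted on March 8, 2032) are April 1, 2032 and April 25, 2032 respectively; April 23, 2032 falls inside that range.
Step 7 — must wait 15 days from April 23, 2032 (when the posting confirmation is filed), so not before May 8, 2032; May 9, 2032 is on or after that date.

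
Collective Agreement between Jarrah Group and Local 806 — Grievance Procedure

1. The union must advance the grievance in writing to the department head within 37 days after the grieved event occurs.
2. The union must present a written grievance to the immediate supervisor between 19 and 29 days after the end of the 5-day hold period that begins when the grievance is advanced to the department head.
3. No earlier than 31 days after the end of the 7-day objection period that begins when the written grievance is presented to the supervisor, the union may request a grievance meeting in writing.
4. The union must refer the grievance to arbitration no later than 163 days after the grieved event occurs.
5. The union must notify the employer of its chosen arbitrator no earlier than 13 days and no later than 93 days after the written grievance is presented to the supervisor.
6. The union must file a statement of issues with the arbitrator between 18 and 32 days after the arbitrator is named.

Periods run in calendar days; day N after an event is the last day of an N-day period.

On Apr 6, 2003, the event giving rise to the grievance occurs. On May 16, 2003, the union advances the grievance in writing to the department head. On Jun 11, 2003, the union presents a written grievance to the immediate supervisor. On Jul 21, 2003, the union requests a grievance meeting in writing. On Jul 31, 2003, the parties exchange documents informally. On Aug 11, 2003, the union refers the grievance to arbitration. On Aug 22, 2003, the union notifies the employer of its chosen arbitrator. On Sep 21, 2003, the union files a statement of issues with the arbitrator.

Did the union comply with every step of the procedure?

No

Step 1 — counting 37 days from Apr 6, 2003 (when the grieved event occurs) gives a deadline of May 13, 2003; May 16, 2003 misses that deadline by 3 days.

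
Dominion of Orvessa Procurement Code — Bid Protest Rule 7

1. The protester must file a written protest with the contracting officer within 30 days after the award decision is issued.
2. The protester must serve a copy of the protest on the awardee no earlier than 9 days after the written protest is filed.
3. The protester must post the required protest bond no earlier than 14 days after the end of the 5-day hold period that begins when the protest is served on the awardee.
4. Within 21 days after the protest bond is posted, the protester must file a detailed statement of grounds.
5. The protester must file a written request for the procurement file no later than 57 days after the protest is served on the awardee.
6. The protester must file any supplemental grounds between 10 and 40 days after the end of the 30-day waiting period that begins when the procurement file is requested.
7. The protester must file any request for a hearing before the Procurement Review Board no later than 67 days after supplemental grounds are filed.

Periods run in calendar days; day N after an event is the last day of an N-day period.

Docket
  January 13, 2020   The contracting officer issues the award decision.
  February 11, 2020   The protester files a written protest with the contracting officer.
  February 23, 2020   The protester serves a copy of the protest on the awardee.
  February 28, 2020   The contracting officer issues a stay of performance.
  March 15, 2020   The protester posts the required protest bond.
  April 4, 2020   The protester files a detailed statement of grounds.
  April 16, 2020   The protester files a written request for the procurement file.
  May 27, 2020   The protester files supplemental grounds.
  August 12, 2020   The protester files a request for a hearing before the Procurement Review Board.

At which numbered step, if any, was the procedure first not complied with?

Step 7

Step 1 — counting 30 days from January 13, 2020 (when the award decision is issued) gives a deadline of February 12, 2020; February 11, 2020 is within that limit.
Step 2 — must wait 9 days from February 11, 2020 (when the written protest is filed), so not before February 20, 2020; done February 23, 2020, after the minimum wait.
Step 3 — must wait 14 days from February 28, 2020 (end of the 5-day hold period, which began when the protest is served on the awardee on February 23, 2020), so not before March 13, 2020; March 15, 2020 is on or after that date.
Step 4 — counting 21 days from March 15, 2020 (when the protest bond is posted) gives a deadline of April 5, 2020; completed April 4, 2020, before the deadline.
Step 5 — counting 57 days from February 23, 2020 (when the protest is served on the awardee) gives a deadline of April 20, 2020; completed April 16, 2020, before the deadline.
Step 6 — 10 and 40 days from May 16, 2020 (end of the 30-day waiting period, which began when the procurement file is requested on April 16, 2020) are May 26, 2020 and June 25, 2020 respectively; May 27, 2020 falls inside that range.
Step 7 — counting 67 days from May 27, 2020 (when supplemental grounds are filed) gives a deadline of August 2, 2020; not done until August 12, 2020, 10 days after the deadline.
No need to go further; step 7 was not satisfied.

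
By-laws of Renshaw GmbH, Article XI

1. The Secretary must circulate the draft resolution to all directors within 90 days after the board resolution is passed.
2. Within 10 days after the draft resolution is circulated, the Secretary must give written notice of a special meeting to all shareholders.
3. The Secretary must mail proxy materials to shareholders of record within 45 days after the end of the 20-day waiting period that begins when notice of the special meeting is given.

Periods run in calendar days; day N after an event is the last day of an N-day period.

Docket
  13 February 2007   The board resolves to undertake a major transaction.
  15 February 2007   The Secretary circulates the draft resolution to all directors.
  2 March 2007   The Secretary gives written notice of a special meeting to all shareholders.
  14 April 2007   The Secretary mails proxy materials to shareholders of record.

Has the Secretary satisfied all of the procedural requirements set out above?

No

Step 1: 90 days after 13 February 2007 (when the board resolution is passed) is 14 May 2007; completed 15 February 2007, before the deadline.
Step 2: 10 days after 15 February 2007 (when the draft resolution is circulated) is 25 February 2007; done 2 March 2007 — 5 days late.
Later steps need not be reached.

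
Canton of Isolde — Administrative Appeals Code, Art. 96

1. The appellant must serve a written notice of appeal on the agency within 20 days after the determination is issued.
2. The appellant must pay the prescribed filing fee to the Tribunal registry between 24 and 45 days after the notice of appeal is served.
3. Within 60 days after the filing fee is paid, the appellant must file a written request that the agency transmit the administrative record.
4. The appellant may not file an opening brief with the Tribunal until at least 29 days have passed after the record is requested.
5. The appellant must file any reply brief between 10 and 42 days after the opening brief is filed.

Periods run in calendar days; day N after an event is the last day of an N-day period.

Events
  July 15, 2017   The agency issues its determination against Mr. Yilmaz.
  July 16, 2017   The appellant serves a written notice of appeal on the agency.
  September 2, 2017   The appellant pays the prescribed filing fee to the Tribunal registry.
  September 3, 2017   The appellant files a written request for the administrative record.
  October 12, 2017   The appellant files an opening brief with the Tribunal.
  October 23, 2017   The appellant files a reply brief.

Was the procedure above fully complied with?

Step 1: 20 days after July 15, 2017 (when the determination is issued) is August 4, 2017; done July 16, 2017 — timely.
Step 2: the window is 24–45 days after July 16, 2017 (when the notice of appeal is served), so August 9, 2017 through August 30, 2017; done September 2, 2017 — 3 days after the window closed.
The procedure was therefore not followed at step 2.

No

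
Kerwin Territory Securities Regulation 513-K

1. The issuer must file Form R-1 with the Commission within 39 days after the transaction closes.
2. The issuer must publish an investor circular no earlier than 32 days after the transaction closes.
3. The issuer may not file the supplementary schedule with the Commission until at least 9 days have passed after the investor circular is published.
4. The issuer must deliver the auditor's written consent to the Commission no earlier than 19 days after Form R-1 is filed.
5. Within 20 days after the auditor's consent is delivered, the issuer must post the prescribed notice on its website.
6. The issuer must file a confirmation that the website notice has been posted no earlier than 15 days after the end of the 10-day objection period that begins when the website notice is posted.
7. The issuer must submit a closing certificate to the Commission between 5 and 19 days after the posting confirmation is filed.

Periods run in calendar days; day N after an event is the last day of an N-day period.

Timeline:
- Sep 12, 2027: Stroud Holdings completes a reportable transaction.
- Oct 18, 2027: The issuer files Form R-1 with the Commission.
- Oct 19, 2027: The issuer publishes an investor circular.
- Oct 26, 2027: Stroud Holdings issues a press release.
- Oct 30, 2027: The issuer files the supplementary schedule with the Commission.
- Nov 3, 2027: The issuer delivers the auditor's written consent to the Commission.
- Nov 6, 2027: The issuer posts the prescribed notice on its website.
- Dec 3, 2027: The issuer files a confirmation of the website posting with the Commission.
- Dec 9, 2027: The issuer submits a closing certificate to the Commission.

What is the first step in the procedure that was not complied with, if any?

Step 4

Step 1: 39 days after Sep 12, 2027 (when the transaction closes) is Oct 21, 2027; completed Oct 18, 2027, before the deadline.
Step 2: the earliest permitted date is 32 days after Sep 12, 2027 (when the transaction closes), i.e. Oct 14, 2027; Oct 19, 2027 is on or after that date.
Step 3: the earliest permitted date is 9 days after Oct 19, 2027 (when the investor circular is published), i.e. Oct 28, 2027; done Oct 30, 2027 — permitted.
Step 4: the earliest permitted date is 19 days after Oct 18, 2027 (when Form R-1 is filed), i.e. Nov 6, 2027; acted on Nov 3, 2027, 3 days prematurely.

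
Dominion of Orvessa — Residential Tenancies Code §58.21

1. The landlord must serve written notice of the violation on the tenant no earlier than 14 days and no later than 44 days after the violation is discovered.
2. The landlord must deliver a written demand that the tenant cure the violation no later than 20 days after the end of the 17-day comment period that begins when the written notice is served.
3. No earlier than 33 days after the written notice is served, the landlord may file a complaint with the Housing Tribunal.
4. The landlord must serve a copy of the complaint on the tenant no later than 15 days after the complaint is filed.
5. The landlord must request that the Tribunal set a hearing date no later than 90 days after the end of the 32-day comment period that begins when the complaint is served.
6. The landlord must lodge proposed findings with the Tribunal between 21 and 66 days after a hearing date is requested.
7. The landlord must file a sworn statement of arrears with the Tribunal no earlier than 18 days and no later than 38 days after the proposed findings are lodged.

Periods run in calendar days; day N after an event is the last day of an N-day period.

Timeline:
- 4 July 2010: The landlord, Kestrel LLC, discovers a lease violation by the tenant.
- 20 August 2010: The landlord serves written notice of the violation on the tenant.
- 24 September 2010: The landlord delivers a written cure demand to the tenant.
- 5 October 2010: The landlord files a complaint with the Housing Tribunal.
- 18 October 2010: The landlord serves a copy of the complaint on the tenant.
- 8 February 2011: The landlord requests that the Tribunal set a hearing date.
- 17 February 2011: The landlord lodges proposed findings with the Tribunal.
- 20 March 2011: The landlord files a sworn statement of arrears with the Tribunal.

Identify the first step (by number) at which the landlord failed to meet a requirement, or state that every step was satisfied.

Step 1

Step 1 — 14 and 44 days from 4 July 2010 (when the violation is discovered) are 18 July 2010 and 17 August 2010 respectively; 20 August 2010 is 3 days past the end of the window.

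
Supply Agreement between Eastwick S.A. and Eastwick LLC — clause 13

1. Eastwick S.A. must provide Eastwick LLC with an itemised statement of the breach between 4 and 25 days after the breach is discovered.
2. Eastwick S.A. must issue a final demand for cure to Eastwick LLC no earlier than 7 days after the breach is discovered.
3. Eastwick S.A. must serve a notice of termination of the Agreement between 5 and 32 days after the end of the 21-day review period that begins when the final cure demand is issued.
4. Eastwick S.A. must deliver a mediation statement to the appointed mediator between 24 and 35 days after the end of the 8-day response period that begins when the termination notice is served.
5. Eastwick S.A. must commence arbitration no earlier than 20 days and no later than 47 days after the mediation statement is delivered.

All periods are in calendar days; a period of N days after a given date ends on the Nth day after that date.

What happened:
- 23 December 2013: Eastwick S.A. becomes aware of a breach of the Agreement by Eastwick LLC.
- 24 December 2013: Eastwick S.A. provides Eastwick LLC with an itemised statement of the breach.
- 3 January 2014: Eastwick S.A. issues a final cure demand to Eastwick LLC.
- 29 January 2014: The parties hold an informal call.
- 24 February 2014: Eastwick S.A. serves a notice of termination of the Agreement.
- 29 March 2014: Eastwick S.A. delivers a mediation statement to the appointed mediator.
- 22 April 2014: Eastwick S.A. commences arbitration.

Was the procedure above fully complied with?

No

(1) the permitted window runs from 23 December 2013 + 4 = 27 December 2013 to 23 December 2013 + 25 = 17 January 2014; 24 December 2013 is 3 days too early.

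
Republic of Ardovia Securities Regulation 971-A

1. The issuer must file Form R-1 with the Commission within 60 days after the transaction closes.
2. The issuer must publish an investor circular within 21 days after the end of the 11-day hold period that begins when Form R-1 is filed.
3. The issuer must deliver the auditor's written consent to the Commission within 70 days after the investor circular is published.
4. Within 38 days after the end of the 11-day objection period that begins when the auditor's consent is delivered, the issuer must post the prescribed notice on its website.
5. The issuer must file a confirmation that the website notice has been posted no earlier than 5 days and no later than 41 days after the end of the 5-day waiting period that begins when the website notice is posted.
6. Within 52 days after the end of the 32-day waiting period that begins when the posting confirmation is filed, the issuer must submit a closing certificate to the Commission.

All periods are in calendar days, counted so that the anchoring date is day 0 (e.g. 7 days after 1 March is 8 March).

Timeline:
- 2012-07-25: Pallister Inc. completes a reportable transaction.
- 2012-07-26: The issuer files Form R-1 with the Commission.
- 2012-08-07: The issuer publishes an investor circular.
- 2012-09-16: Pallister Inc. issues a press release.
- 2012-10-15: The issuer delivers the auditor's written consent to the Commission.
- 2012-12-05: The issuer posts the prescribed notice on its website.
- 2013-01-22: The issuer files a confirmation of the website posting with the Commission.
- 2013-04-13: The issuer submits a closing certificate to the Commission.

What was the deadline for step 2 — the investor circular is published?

2012-08-27

Form R-1 is filed on 2012-07-26; the 11-day hold period therefore ends 2012-08-06, and step 2 runs from that date. 21 days after 2012-08-06 is 2012-08-27.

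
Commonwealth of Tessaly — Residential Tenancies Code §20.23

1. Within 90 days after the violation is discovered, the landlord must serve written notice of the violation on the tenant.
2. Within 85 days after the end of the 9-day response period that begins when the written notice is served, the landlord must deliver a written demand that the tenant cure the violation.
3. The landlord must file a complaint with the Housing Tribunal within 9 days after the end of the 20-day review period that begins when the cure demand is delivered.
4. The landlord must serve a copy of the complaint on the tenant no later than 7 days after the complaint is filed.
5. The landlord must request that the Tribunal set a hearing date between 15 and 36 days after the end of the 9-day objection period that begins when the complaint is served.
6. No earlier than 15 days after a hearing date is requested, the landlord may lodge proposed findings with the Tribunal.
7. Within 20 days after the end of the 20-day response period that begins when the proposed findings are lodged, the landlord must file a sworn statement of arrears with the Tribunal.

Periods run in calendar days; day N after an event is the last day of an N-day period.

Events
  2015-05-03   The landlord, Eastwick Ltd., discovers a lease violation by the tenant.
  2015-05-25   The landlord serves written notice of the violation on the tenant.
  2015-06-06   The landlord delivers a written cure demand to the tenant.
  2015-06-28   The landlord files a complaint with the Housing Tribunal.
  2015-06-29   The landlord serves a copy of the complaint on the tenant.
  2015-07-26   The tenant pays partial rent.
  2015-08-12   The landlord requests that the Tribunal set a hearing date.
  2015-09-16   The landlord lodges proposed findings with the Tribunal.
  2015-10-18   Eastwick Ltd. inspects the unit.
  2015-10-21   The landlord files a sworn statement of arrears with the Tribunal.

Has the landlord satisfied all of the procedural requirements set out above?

Step 1: 90 days after 2015-05-03 (when the violation is discovered) is 2015-08-01; 2015-05-25 is within that limit.
Step 2: 85 days after 2015-06-03 (end of the 9-day response period, which began when the written notice is served on 2015-05-25) is 2015-08-27; done 2015-06-06 — timely.
Step 3: 9 days after 2015-06-26 (end of the 20-day review period, which began when the cure demand is delivered on 2015-06-06) is 2015-07-05; 2015-06-28 is within that limit.
Step 4: 7 days after 2015-06-28 (when the complaint is filed) is 2015-07-05; completed 2015-06-29, before the deadline.
Step 5: the window is 15–36 days after 2015-07-08 (end of the 9-day objection period, which began when the complaint is served on 2015-06-29), so 2015-07-23 through 2015-08-13; done 2015-08-12, which is between those dates.
Step 6: the earliest permitted date is 15 days after 2015-08-12 (when a hearing date is requested), i.e. 2015-08-27; 2015-09-16 is on or after that date.
Step 7: 20 days after 2015-10-06 (end of the 20-day response period, which began when the proposed findings are lodged on 2015-09-16) is 2015-10-26; 2015-10-21 is within that limit.

Yes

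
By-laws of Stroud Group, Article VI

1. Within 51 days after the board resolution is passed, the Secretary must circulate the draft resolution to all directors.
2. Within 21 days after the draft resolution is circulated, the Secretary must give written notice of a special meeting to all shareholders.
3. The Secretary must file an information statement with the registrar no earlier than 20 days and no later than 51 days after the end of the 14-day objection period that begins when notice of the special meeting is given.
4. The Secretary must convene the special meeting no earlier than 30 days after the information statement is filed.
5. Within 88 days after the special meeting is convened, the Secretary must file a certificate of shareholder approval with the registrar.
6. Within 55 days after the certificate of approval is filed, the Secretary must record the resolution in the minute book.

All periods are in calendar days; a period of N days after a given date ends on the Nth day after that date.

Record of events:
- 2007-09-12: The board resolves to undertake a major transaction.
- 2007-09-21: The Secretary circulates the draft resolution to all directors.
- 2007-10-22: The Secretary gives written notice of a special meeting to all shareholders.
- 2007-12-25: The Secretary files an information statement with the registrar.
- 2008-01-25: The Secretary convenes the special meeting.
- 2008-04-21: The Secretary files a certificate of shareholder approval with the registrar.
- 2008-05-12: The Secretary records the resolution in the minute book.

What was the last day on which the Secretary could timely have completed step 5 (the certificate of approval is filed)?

2008-04-22

Step 5 runs from 2008-01-25, when the special meeting is convened. 88 days after 2008-01-25 is 2008-04-22.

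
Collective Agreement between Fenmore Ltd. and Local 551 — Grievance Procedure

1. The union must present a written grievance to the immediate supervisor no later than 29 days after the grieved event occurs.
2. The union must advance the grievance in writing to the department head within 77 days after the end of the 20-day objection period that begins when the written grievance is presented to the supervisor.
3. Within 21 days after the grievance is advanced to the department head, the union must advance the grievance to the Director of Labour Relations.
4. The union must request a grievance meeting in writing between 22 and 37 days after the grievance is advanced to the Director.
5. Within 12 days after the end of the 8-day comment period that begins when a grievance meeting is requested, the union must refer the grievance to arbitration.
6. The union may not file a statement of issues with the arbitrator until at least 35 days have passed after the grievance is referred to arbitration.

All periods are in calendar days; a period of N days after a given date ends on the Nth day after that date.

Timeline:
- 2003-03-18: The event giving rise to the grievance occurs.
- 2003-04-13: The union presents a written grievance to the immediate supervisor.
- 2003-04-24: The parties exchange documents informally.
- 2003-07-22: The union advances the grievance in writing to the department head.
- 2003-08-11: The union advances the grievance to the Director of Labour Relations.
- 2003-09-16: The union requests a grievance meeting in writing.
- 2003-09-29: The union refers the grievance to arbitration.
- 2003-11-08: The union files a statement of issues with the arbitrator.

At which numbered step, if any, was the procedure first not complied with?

Step 1: 29 days after 2003-03-18 (when the grieved event occurs) is 2003-04-16; done 2003-04-13 — timely.
Step 2: 77 days after 2003-05-03 (end of the 20-day objection period, which began when the written grievance is presented to the supervisor on 2003-04-13) is 2003-07-19; done 2003-07-22 — 3 days late.
That is the first point of non-compliance.

Step 2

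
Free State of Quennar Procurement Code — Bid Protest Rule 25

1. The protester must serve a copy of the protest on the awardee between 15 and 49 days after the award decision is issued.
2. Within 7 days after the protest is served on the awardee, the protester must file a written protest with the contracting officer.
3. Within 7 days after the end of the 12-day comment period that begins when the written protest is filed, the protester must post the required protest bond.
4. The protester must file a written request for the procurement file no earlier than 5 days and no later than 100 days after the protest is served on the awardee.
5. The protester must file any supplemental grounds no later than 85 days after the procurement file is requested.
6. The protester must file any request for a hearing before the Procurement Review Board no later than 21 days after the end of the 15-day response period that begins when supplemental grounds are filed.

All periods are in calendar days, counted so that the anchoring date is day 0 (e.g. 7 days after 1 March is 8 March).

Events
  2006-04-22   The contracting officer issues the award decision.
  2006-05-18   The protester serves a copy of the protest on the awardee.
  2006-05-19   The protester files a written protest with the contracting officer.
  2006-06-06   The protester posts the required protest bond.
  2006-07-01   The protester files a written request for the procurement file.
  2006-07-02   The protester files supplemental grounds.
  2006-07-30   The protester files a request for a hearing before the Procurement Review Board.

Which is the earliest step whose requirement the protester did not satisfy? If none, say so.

(1) the permitted window runs from 2006-04-22 + 15 = 2006-05-07 to 2006-04-22 + 49 = 2006-06-10; 2006-05-18 falls inside that range.
(2) due by 2006-05-18 + 7 days = 2006-05-25; completed 2006-05-19, before the deadline.
(3) due by 2006-05-31 + 7 days = 2006-06-07; 2006-06-06 is within that limit.
(4) the permitted window runs from 2006-05-18 + 5 = 2006-05-23 to 2006-05-18 + 100 = 2006-08-26; done 2006-07-01 — within the window.
(5) due by 2006-07-01 + 85 days = 2006-09-24; 2006-07-02 is within that limit.
(6) due by 2006-07-17 + 21 days = 2006-08-07; 2006-07-30 is within that limit.

None — every step was satisfied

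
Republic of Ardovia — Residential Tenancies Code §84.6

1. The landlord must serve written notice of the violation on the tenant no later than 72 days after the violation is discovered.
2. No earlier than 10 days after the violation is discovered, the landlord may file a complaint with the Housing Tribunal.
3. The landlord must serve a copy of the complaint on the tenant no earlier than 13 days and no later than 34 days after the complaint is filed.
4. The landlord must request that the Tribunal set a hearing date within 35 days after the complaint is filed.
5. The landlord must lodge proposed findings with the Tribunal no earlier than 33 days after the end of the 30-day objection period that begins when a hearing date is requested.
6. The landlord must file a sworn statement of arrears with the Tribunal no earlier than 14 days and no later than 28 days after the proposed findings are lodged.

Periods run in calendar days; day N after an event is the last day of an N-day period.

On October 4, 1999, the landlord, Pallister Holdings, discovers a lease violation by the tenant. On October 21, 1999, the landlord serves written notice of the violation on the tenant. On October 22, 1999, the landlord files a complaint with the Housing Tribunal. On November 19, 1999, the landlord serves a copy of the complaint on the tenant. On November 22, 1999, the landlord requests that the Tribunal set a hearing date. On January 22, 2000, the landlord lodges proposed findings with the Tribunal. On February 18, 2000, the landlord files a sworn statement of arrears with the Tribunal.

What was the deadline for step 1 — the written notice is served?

December 15, 1999

Step 1 runs from October 4, 1999, when the violation is discovered. 72 days after October 4, 1999 is December 15, 1999.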